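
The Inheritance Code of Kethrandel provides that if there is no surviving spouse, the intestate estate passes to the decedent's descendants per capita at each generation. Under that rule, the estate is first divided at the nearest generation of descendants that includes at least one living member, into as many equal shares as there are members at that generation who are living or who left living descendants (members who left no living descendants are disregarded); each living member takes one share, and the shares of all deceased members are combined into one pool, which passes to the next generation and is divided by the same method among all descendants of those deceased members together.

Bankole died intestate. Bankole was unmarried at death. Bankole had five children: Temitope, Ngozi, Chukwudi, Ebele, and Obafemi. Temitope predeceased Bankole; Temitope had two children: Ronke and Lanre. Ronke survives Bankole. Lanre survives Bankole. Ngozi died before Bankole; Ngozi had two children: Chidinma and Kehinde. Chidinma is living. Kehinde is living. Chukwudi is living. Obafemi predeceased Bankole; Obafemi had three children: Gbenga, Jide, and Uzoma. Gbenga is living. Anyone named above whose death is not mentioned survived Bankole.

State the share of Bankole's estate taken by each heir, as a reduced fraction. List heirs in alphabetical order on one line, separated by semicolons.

There is no surviving spouse, so the entire estate passes to Bankole's descendants per capita at each generation.
At generation 1 (Temitope, Ngozi, Chukwudi, Ebele, Obafemi) there are 5 shares of (1)/5 = 1/5 each.
Living: Chukwudi and Ebele — each takes 1/5.
Deceased: Temitope, Ngozi, and Obafemi. Their combined 3/5 is pooled and carried to generation 2.
At generation 2 (Ronke, Lanre, Chidinma, Kehinde, Gbenga, Jide, Uzoma) there are 7 shares of (3/5)/7 = 3/35 each.
Living: Ronke, Lanre, Chidinma, Kehinde, Gbenga, Jide, and Uzoma — each takes 3/35.

Chidinma 3/35; Chukwudi 1/5; Ebele 1/5; Gbenga 3/35; Jide 3/35; Kehinde 3/35; Lanre 3/35; Ronke 3/35; Uzoma 3/35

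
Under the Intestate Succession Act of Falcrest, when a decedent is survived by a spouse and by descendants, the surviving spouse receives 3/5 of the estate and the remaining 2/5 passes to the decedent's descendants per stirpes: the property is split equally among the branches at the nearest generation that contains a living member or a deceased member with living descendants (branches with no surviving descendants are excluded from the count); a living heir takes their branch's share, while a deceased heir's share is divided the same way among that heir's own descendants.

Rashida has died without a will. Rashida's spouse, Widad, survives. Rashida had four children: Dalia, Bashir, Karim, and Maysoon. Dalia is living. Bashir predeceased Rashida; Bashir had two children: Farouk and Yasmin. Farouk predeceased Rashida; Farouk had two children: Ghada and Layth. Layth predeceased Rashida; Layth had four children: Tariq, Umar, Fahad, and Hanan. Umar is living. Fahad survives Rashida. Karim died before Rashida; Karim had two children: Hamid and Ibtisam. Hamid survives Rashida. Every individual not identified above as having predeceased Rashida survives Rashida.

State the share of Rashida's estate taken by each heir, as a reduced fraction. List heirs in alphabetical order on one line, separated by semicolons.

Widad, as surviving spouse, takes 3/5.
The remaining 2/5 passes to Rashida's descendants per stirpes.
The 2/5 is divided into 4 equal shares of 1/10 among Dalia, Bashir, Karim, Maysoon.
Dalia is living and takes 1/10.
Bashir predeceased; the 1/10 allotted to Bashir's branch passes to Bashir's issue by representation.
The 1/10 is divided into 2 equal shares of 1/20 among Farouk, Yasmin.
Farouk predeceased; the 1/20 allotted to Farouk's branch passes to Farouk's issue by representation.
The 1/20 is divided into 2 equal shares of 1/40 among Ghada, Layth.
Ghada is living and takes 1/40.
Layth predeceased; the 1/40 allotted to Layth's branch passes to Layth's issue by representation.
The 1/40 is divided into 4 equal shares of 1/160 among Tariq, Umar, Fahad, Hanan.
Tariq is living and takes 1/160.
Umar is living and takes 1/160.
Fahad is living and takes 1/160.
Hanan is living and takes 1/160.
Yasmin is living and takes 1/20.
Karim predeceased; the 1/10 allotted to Karim's branch passes to Karim's issue by representation.
The 1/10 is divided into 2 equal shares of 1/20 among Hamid, Ibtisam.
Hamid is living and takes 1/20.
Ibtisam is living and takes 1/20.
Maysoon is living and takes 1/10.

Dalia 1/10; Fahad 1/160; Ghada 1/40; Hamid 1/20; Hanan 1/160; Ibtisam 1/20; Maysoon 1/10; Tariq 1/160; Umar 1/160; Widad 3/5; Yasmin 1/20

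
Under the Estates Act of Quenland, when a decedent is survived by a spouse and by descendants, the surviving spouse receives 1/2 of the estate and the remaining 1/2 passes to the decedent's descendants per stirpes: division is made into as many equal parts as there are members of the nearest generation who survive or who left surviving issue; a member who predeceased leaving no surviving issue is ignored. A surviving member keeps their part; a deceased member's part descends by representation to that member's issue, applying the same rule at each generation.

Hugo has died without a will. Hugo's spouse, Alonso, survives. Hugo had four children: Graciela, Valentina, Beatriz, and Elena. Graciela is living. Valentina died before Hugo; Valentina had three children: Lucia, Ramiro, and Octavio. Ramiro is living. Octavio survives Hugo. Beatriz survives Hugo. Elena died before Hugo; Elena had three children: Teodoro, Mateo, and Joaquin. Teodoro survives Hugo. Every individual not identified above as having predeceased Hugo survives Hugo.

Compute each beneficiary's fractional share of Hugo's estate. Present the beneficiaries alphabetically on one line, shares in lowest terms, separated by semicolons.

Alonso, as surviving spouse, takes 1/2.
The remaining 1/2 passes to Hugo's descendants per stirpes.
The 1/2 is divided into 4 equal shares of 1/8 among Graciela, Valentina, Beatriz, Elena.
Graciela is living and takes 1/8.
Valentina predeceased; the 1/8 allotted to Valentina's branch passes to Valentina's issue by representation.
The 1/8 is divided into 3 equal shares of 1/24 among Lucia, Ramiro, Octavio.
Lucia is living and takes 1/24.
Ramiro is living and takes 1/24.
Octavio is living and takes 1/24.
Beatriz is living and takes 1/8.
Elena predeceased; the 1/8 allotted to Elena's branch passes to Elena's issue by representation.
The 1/8 is divided into 3 equal shares of 1/24 among Teodoro, Mateo, Joaquin.
Teodoro is living and takes 1/24.
Mateo is living and takes 1/24.
Joaquin is living and takes 1/24.

Alonso 1/2; Beatriz 1/8; Graciela 1/8; Joaquin 1/24; Lucia 1/24; Mateo 1/24; Octavio 1/24; Ramiro 1/24; Teodoro 1/24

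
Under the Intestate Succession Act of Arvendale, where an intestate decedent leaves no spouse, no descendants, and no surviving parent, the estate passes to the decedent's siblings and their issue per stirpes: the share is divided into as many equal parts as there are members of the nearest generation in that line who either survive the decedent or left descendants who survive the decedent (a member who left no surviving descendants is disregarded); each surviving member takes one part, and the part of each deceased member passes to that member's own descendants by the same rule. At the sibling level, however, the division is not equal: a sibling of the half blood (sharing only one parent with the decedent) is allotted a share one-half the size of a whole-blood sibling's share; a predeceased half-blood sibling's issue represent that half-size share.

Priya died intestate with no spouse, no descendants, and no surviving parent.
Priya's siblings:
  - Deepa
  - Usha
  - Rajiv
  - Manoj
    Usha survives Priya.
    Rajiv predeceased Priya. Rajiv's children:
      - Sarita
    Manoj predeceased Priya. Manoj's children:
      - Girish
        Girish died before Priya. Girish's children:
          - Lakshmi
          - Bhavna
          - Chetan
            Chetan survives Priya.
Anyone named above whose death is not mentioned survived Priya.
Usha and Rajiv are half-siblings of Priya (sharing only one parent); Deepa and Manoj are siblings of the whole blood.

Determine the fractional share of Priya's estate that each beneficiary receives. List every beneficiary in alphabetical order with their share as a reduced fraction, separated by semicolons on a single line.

No spouse, descendants, or parent survives, so the estate passes to Priya's siblings per stirpes.
Half-blood siblings count for one-half the weight of whole-blood siblings at the initial division.
Dividing 1 in proportion to weights (total weight 3): Deepa (weight 1) → 1/3; Usha (weight 1/2) → 1/6; Rajiv (weight 1/2) → 1/6; Manoj (weight 1) → 1/3.
Deepa is living and takes 1/3.
Usha is living and takes 1/6.
Rajiv predeceased; the 1/6 allotted to Rajiv's branch passes to Rajiv's issue by representation.
Sarita is the sole taker at this level and receives the full 1/6.
Manoj predeceased; the 1/3 allotted to Manoj's branch passes to Manoj's issue by representation.
Girish's line is the sole branch at this level, so the full 1/3 passes to Girish's issue by representation.
The 1/3 is divided into 3 equal shares of 1/9 among Lakshmi, Bhavna, Chetan.
Lakshmi is living and takes 1/9.
Bhavna is living and takes 1/9.
Chetan is living and takes 1/9.

Bhavna 1/9; Chetan 1/9; Deepa 1/3; Lakshmi 1/9; Sarita 1/6; Usha 1/6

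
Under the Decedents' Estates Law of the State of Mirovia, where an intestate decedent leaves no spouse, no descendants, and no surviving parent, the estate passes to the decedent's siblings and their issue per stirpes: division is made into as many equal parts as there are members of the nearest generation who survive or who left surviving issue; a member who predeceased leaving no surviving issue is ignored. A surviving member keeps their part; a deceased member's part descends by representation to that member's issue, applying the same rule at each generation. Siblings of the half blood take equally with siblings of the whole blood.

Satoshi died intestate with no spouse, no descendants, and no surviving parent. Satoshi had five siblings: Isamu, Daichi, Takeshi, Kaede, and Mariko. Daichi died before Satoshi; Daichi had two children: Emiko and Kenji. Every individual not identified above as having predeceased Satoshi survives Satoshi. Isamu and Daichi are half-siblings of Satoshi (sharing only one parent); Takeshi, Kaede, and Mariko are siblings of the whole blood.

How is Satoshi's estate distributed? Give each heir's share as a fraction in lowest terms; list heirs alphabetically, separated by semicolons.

No spouse, descendants, or parent survives, so the estate passes to Satoshi's siblings per stirpes.
Half-blood and whole-blood siblings take equally under the stated rule.
The estate is divided into 5 equal shares of 1/5 among Isamu, Daichi, Takeshi, Kaede, Mariko.
Isamu is living and takes 1/5.
Daichi predeceased; the 1/5 allotted to Daichi's branch passes to Daichi's issue by representation.
The 1/5 is divided into 2 equal shares of 1/10 among Emiko, Kenji.
Emiko is living and takes 1/10.
Kenji is living and takes 1/10.
Takeshi is living and takes 1/5.
Kaede is living and takes 1/5.
Mariko is living and takes 1/5.

Emiko 1/10; Isamu 1/5; Kaede 1/5; Kenji 1/10; Mariko 1/5; Takeshi 1/5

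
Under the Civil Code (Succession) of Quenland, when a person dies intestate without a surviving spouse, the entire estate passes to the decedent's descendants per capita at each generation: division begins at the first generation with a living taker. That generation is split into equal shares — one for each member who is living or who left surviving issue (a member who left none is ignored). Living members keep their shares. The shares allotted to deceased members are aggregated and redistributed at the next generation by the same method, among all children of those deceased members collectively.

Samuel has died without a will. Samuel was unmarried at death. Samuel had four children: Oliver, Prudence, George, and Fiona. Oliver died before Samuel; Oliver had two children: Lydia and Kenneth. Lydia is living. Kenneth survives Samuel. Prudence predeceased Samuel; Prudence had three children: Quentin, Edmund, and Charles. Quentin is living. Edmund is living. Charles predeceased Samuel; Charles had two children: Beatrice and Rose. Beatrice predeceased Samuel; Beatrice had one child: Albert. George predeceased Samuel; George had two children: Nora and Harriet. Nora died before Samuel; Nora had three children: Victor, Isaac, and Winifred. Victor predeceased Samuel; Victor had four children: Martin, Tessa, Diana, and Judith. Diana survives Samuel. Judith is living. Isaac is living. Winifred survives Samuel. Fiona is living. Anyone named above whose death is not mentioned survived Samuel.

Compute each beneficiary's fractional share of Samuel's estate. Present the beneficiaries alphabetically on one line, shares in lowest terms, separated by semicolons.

There is no surviving spouse, so the entire estate passes to Samuel's descendants per capita at each generation.
At generation 1 (Oliver, Prudence, George, Fiona) there are 4 shares of (1)/4 = 1/4 each.
Living: Fiona — each takes 1/4.
Deceased: Oliver, Prudence, and George. Their combined 3/4 is pooled and carried to generation 2.
At generation 2 (Lydia, Kenneth, Quentin, Edmund, Charles, Nora, Harriet) there are 7 shares of (3/4)/7 = 3/28 each.
Living: Lydia, Kenneth, Quentin, Edmund, and Harriet — each takes 3/28.
Deceased: Charles and Nora. Their combined 3/14 is pooled and carried to generation 3.
At generation 3 (Beatrice, Rose, Victor, Isaac, Winifred) there are 5 shares of (3/14)/5 = 3/70 each.
Living: Rose, Isaac, and Winifred — each takes 3/70.
Deceased: Beatrice and Victor. Their combined 3/35 is pooled and carried to generation 4.
At generation 4 (Albert, Martin, Tessa, Diana, Judith) there are 5 shares of (3/35)/5 = 3/175 each.
Living: Albert, Martin, Tessa, Diana, and Judith — each takes 3/175.

Albert 3/175; Diana 3/175; Edmund 3/28; Fiona 1/4; Harriet 3/28; Isaac 3/70; Judith 3/175; Kenneth 3/28; Lydia 3/28; Martin 3/175; Quentin 3/28; Rose 3/70; Tessa 3/175; Winifred 3/70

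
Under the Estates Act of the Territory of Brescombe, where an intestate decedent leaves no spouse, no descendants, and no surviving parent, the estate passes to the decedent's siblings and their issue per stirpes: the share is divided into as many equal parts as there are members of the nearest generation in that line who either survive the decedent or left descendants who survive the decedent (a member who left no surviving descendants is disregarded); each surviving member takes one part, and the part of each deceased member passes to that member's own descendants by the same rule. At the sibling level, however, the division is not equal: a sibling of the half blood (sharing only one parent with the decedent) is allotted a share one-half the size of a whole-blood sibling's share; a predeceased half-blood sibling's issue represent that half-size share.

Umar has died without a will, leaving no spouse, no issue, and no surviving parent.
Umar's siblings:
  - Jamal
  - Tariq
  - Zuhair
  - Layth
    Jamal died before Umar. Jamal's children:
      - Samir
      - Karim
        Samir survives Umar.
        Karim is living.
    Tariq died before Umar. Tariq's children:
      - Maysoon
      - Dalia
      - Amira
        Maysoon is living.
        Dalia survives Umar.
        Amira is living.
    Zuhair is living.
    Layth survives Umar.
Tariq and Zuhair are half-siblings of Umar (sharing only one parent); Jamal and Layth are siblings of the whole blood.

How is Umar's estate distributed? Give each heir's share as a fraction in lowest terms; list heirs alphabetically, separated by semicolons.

Amira 1/18; Dalia 1/18; Karim 1/6; Layth 1/3; Maysoon 1/18; Samir 1/6; Zuhair 1/6

No spouse, descendants, or parent survives, so the estate passes to Umar's siblings per stirpes.
Half-blood siblings count for one-half the weight of whole-blood siblings at the initial division.
Dividing 1 in proportion to weights (total weight 3): Jamal (weight 1) → 1/3; Tariq (weight 1/2) → 1/6; Zuhair (weight 1/2) → 1/6; Layth (weight 1) → 1/3.
Jamal predeceased; the 1/3 allotted to Jamal's branch passes to Jamal's issue by representation.
The 1/3 is divided into 2 equal shares of 1/6 among Samir, Karim.
Samir is living and takes 1/6.
Karim is living and takes 1/6.
Tariq predeceased; the 1/6 allotted to Tariq's branch passes to Tariq's issue by representation.
The 1/6 is divided into 3 equal shares of 1/18 among Maysoon, Dalia, Amira.
Maysoon is living and takes 1/18.
Dalia is living and takes 1/18.
Amira is living and takes 1/18.
Zuhair is living and takes 1/6.
Layth is living and takes 1/3.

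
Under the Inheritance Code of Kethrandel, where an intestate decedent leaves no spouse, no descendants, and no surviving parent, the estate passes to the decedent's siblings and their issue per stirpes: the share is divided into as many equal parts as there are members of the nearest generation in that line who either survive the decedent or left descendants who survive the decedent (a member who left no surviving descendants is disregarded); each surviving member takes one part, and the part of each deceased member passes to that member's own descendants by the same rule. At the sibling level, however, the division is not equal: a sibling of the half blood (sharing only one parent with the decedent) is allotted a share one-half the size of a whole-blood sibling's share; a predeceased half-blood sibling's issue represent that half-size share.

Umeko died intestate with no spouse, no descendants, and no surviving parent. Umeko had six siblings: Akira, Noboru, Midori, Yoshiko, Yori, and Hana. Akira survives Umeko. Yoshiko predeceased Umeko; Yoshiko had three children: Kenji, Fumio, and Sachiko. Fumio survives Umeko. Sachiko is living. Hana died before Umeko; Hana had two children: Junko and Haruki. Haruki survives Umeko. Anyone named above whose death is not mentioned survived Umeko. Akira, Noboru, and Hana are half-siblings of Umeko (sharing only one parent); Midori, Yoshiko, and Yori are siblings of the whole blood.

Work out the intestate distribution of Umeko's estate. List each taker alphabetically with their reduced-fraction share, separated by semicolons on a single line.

Akira 1/9; Fumio 2/27; Haruki 1/18; Junko 1/18; Kenji 2/27; Midori 2/9; Noboru 1/9; Sachiko 2/27; Yori 2/9

No spouse, descendants, or parent survives, so the estate passes to Umeko's siblings per stirpes.
Half-blood siblings count for one-half the weight of whole-blood siblings at the initial division.
Dividing 1 in proportion to weights (total weight 9/2): Akira (weight 1/2) → 1/9; Noboru (weight 1/2) → 1/9; Midori (weight 1) → 2/9; Yoshiko (weight 1) → 2/9; Yori (weight 1) → 2/9; Hana (weight 1/2) → 1/9.
Akira is living and takes 1/9.
Noboru is living and takes 1/9.
Midori is living and takes 2/9.
Yoshiko predeceased; the 2/9 allotted to Yoshiko's branch passes to Yoshiko's issue by representation.
The 2/9 is divided into 3 equal shares of 2/27 among Kenji, Fumio, Sachiko.
Kenji is living and takes 2/27.
Fumio is living and takes 2/27.
Sachiko is living and takes 2/27.
Yori is living and takes 2/9.
Hana predeceased; the 1/9 allotted to Hana's branch passes to Hana's issue by representation.
The 1/9 is divided into 2 equal shares of 1/18 among Junko, Haruki.
Junko is living and takes 1/18.
Haruki is living and takes 1/18.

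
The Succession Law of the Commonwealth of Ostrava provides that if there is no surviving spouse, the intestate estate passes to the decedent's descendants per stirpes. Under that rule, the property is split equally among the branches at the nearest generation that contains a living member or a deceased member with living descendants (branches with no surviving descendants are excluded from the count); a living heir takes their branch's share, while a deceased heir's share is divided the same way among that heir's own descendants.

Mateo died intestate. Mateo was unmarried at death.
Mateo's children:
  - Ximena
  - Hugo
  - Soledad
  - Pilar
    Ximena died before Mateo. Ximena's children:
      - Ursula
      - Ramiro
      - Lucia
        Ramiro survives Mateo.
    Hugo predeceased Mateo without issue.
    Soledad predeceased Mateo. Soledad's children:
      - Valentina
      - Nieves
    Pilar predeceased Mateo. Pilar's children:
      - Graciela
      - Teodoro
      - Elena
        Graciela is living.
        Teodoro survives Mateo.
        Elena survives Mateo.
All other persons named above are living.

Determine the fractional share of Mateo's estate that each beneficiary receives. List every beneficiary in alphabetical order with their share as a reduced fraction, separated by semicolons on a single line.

There is no surviving spouse, so the entire estate passes to Mateo's descendants per stirpes.
Hugo left no surviving issue, so that branch lapses and is disregarded.
The estate is divided into 3 equal shares of 1/3 among Ximena, Soledad, Pilar.
Ximena predeceased; the 1/3 allotted to Ximena's branch passes to Ximena's issue by representation.
The 1/3 is divided into 3 equal shares of 1/9 among Ursula, Ramiro, Lucia.
Ursula is living and takes 1/9.
Ramiro is living and takes 1/9.
Lucia is living and takes 1/9.
Soledad predeceased; the 1/3 allotted to Soledad's branch passes to Soledad's issue by representation.
The 1/3 is divided into 2 equal shares of 1/6 among Valentina, Nieves.
Valentina is living and takes 1/6.
Nieves is living and takes 1/6.
Pilar predeceased; the 1/3 allotted to Pilar's branch passes to Pilar's issue by representation.
The 1/3 is divided into 3 equal shares of 1/9 among Graciela, Teodoro, Elena.
Graciela is living and takes 1/9.
Teodoro is living and takes 1/9.
Elena is living and takes 1/9.

Elena 1/9; Graciela 1/9; Lucia 1/9; Nieves 1/6; Ramiro 1/9; Teodoro 1/9; Ursula 1/9; Valentina 1/6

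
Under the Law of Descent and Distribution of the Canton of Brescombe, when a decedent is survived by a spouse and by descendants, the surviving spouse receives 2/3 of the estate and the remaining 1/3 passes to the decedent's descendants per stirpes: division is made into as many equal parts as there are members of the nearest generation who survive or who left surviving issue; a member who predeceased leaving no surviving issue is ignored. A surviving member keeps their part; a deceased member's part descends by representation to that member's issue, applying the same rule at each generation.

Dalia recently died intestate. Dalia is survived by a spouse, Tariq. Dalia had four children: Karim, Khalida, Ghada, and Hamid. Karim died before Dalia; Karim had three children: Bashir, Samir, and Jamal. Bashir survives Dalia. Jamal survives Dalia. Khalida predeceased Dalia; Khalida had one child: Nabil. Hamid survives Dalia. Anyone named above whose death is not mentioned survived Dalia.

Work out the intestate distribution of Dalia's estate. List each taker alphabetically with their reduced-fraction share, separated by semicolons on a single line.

Tariq, as surviving spouse, takes 2/3.
The remaining 1/3 passes to Dalia's descendants per stirpes.
The 1/3 is divided into 4 equal shares of 1/12 among Karim, Khalida, Ghada, Hamid.
Karim predeceased; the 1/12 allotted to Karim's branch passes to Karim's issue by representation.
The 1/12 is divided into 3 equal shares of 1/36 among Bashir, Samir, Jamal.
Bashir is living and takes 1/36.
Samir is living and takes 1/36.
Jamal is living and takes 1/36.
Khalida predeceased; the 1/12 allotted to Khalida's branch passes to Khalida's issue by representation.
Nabil is the sole taker at this level and receives the full 1/12.
Ghada is living and takes 1/12.
Hamid is living and takes 1/12.

Bashir 1/36; Ghada 1/12; Hamid 1/12; Jamal 1/36; Nabil 1/12; Samir 1/36; Tariq 2/3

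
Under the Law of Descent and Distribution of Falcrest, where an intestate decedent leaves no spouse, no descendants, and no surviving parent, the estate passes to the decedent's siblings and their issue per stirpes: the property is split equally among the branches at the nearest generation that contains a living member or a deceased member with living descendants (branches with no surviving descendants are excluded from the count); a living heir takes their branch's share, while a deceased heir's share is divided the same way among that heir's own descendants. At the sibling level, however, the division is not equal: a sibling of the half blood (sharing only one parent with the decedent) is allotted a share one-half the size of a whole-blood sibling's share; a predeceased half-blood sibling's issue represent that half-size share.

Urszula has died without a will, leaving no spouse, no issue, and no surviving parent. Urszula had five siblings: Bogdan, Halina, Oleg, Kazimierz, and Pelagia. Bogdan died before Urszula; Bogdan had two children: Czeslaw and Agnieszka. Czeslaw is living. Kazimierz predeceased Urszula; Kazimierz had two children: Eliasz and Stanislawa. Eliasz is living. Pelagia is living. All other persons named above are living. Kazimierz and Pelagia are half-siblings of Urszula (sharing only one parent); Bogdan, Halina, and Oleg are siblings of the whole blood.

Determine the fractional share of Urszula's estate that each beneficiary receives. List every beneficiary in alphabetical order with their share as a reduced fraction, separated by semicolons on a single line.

No spouse, descendants, or parent survives, so the estate passes to Urszula's siblings per stirpes.
Half-blood siblings count for one-half the weight of whole-blood siblings at the initial division.
Dividing 1 in proportion to weights (total weight 4): Bogdan (weight 1) → 1/4; Halina (weight 1) → 1/4; Oleg (weight 1) → 1/4; Kazimierz (weight 1/2) → 1/8; Pelagia (weight 1/2) → 1/8.
Bogdan predeceased; the 1/4 allotted to Bogdan's branch passes to Bogdan's issue by representation.
The 1/4 is divided into 2 equal shares of 1/8 among Czeslaw, Agnieszka.
Czeslaw is living and takes 1/8.
Agnieszka is living and takes 1/8.
Halina is living and takes 1/4.
Oleg is living and takes 1/4.
Kazimierz predeceased; the 1/8 allotted to Kazimierz's branch passes to Kazimierz's issue by representation.
The 1/8 is divided into 2 equal shares of 1/16 among Eliasz, Stanislawa.
Eliasz is living and takes 1/16.
Stanislawa is living and takes 1/16.
Pelagia is living and takes 1/8.

Agnieszka 1/8; Czeslaw 1/8; Eliasz 1/16; Halina 1/4; Oleg 1/4; Pelagia 1/8; Stanislawa 1/16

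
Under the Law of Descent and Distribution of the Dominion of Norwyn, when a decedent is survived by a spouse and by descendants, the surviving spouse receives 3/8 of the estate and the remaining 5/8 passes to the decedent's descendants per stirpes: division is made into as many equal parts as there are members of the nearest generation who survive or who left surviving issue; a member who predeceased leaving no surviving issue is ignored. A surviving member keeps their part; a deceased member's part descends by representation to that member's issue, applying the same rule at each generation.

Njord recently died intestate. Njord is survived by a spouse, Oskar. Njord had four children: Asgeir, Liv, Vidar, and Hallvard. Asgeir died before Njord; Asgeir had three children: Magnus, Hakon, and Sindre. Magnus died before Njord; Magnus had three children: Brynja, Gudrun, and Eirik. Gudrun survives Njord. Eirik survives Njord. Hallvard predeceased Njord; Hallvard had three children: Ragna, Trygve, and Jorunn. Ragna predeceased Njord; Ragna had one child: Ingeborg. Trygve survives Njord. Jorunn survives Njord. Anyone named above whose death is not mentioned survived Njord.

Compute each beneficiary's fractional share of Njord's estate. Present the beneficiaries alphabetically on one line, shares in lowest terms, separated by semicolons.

Brynja 5/288; Eirik 5/288; Gudrun 5/288; Hakon 5/96; Ingeborg 5/96; Jorunn 5/96; Liv 5/32; Oskar 3/8; Sindre 5/96; Trygve 5/96; Vidar 5/32

Oskar, as surviving spouse, takes 3/8.
The remaining 5/8 passes to Njord's descendants per stirpes.
The 5/8 is divided into 4 equal shares of 5/32 among Asgeir, Liv, Vidar, Hallvard.
Asgeir predeceased; the 5/32 allotted to Asgeir's branch passes to Asgeir's issue by representation.
The 5/32 is divided into 3 equal shares of 5/96 among Magnus, Hakon, Sindre.
Magnus predeceased; the 5/96 allotted to Magnus's branch passes to Magnus's issue by representation.
The 5/96 is divided into 3 equal shares of 5/288 among Brynja, Gudrun, Eirik.
Brynja is living and takes 5/288.
Gudrun is living and takes 5/288.
Eirik is living and takes 5/288.
Hakon is living and takes 5/96.
Sindre is living and takes 5/96.
Liv is living and takes 5/32.
Vidar is living and takes 5/32.
Hallvard predeceased; the 5/32 allotted to Hallvard's branch passes to Hallvard's issue by representation.
The 5/32 is divided into 3 equal shares of 5/96 among Ragna, Trygve, Jorunn.
Ragna predeceased; the 5/96 allotted to Ragna's branch passes to Ragna's issue by representation.
Ingeborg is the sole taker at this level and receives the full 5/96.
Trygve is living and takes 5/96.
Jorunn is living and takes 5/96.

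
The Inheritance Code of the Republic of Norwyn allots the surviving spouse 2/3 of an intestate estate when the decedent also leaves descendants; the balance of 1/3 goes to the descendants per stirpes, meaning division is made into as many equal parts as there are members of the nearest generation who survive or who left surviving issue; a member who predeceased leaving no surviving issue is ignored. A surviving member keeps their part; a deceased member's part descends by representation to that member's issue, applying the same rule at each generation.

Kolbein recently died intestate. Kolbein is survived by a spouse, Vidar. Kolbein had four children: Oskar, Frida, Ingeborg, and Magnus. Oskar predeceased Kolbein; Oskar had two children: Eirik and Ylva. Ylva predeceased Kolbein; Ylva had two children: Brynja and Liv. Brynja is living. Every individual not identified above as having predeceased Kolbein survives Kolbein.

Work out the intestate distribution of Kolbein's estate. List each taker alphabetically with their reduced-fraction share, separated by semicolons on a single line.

Vidar, as surviving spouse, takes 2/3.
The remaining 1/3 passes to Kolbein's descendants per stirpes.
The 1/3 is divided into 4 equal shares of 1/12 among Oskar, Frida, Ingeborg, Magnus.
Oskar predeceased; the 1/12 allotted to Oskar's branch passes to Oskar's issue by representation.
The 1/12 is divided into 2 equal shares of 1/24 among Eirik, Ylva.
Eirik is living and takes 1/24.
Ylva predeceased; the 1/24 allotted to Ylva's branch passes to Ylva's issue by representation.
The 1/24 is divided into 2 equal shares of 1/48 among Brynja, Liv.
Brynja is living and takes 1/48.
Liv is living and takes 1/48.
Frida is living and takes 1/12.
Ingeborg is living and takes 1/12.
Magnus is living and takes 1/12.

Brynja 1/48; Eirik 1/24; Frida 1/12; Ingeborg 1/12; Liv 1/48; Magnus 1/12; Vidar 2/3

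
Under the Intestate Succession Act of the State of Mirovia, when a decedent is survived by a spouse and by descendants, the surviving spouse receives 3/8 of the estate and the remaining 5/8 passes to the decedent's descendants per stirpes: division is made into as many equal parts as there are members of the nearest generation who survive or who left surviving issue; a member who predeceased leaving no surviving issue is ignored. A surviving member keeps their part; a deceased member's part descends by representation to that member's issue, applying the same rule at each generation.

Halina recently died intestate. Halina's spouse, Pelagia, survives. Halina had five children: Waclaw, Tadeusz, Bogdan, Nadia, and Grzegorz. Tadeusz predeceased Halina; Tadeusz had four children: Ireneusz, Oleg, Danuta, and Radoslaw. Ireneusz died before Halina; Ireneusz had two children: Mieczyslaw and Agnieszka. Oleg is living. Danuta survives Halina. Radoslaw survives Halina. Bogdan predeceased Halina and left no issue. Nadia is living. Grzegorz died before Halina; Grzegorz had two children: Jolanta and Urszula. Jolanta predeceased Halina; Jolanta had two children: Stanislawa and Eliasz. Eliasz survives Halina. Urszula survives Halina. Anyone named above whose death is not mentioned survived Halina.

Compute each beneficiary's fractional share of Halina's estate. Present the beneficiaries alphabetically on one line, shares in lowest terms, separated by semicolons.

Pelagia, as surviving spouse, takes 3/8.
The remaining 5/8 passes to Halina's descendants per stirpes.
Bogdan left no surviving issue, so that branch lapses and is disregarded.
The 5/8 is divided into 4 equal shares of 5/32 among Waclaw, Tadeusz, Nadia, Grzegorz.
Waclaw is living and takes 5/32.
Tadeusz predeceased; the 5/32 allotted to Tadeusz's branch passes to Tadeusz's issue by representation.
The 5/32 is divided into 4 equal shares of 5/128 among Ireneusz, Oleg, Danuta, Radoslaw.
Ireneusz predeceased; the 5/128 allotted to Ireneusz's branch passes to Ireneusz's issue by representation.
The 5/128 is divided into 2 equal shares of 5/256 among Mieczyslaw, Agnieszka.
Mieczyslaw is living and takes 5/256.
Agnieszka is living and takes 5/256.
Oleg is living and takes 5/128.
Danuta is living and takes 5/128.
Radoslaw is living and takes 5/128.
Nadia is living and takes 5/32.
Grzegorz predeceased; the 5/32 allotted to Grzegorz's branch passes to Grzegorz's issue by representation.
The 5/32 is divided into 2 equal shares of 5/64 among Jolanta, Urszula.
Jolanta predeceased; the 5/64 allotted to Jolanta's branch passes to Jolanta's issue by representation.
The 5/64 is divided into 2 equal shares of 5/128 among Stanislawa, Eliasz.
Stanislawa is living and takes 5/128.
Eliasz is living and takes 5/128.
Urszula is living and takes 5/64.

Agnieszka 5/256; Danuta 5/128; Eliasz 5/128; Mieczyslaw 5/256; Nadia 5/32; Oleg 5/128; Pelagia 3/8; Radoslaw 5/128; Stanislawa 5/128; Urszula 5/64; Waclaw 5/32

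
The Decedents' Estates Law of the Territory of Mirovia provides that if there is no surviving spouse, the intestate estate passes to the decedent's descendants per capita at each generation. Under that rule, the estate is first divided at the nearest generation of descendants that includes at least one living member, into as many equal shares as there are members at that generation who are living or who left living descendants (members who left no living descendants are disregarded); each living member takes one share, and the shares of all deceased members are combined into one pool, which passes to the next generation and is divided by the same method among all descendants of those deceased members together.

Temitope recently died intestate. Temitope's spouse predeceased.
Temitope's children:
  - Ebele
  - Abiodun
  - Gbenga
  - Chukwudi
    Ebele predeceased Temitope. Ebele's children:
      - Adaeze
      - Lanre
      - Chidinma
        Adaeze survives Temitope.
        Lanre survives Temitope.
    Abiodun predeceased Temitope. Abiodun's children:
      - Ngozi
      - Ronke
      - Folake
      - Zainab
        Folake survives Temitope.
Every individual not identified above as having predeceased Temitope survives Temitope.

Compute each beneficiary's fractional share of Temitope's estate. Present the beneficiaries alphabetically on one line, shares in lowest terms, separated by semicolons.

There is no surviving spouse, so the entire estate passes to Temitope's descendants per capita at each generation.
At generation 1 (Ebele, Abiodun, Gbenga, Chukwudi) there are 4 shares of (1)/4 = 1/4 each.
Living: Gbenga and Chukwudi — each takes 1/4.
Deceased: Ebele and Abiodun. Their combined 1/2 is pooled and carried to generation 2.
At generation 2 (Adaeze, Lanre, Chidinma, Ngozi, Ronke, Folake, Zainab) there are 7 shares of (1/2)/7 = 1/14 each.
Living: Adaeze, Lanre, Chidinma, Ngozi, Ronke, Folake, and Zainab — each takes 1/14.

Adaeze 1/14; Chidinma 1/14; Chukwudi 1/4; Folake 1/14; Gbenga 1/4; Lanre 1/14; Ngozi 1/14; Ronke 1/14; Zainab 1/14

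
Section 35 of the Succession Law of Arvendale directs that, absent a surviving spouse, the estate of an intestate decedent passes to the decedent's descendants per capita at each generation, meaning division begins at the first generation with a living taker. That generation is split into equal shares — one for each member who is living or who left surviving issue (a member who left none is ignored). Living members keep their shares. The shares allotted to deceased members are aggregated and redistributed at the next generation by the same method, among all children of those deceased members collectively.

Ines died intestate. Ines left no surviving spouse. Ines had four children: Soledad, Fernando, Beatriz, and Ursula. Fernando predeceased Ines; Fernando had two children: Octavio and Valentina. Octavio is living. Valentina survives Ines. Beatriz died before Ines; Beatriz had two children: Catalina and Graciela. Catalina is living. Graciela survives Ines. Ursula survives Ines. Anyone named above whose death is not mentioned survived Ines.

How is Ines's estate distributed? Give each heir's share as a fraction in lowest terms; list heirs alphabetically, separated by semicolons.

Catalina 1/8; Graciela 1/8; Octavio 1/8; Soledad 1/4; Ursula 1/4; Valentina 1/8

There is no surviving spouse, so the entire estate passes to Ines's descendants per capita at each generation.
At generation 1 (Soledad, Fernando, Beatriz, Ursula) there are 4 shares of (1)/4 = 1/4 each.
Living: Soledad and Ursula — each takes 1/4.
Deceased: Fernando and Beatriz. Their combined 1/2 is pooled and carried to generation 2.
At generation 2 (Octavio, Valentina, Catalina, Graciela) there are 4 shares of (1/2)/4 = 1/8 each.
Living: Octavio, Valentina, Catalina, and Graciela — each takes 1/8.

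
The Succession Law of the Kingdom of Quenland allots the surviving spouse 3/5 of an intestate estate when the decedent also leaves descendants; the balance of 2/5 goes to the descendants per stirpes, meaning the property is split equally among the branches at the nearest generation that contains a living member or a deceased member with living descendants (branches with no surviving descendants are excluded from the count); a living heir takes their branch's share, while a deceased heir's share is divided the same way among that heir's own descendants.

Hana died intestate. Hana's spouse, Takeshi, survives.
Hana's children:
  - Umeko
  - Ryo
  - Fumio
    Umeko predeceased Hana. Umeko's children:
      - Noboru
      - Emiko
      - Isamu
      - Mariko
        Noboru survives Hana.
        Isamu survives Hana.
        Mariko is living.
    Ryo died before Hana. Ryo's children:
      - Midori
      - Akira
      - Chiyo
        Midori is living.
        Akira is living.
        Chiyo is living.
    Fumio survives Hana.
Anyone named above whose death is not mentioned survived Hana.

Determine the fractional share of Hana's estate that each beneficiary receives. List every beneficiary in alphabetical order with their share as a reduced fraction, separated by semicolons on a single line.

Akira 2/45; Chiyo 2/45; Emiko 1/30; Fumio 2/15; Isamu 1/30; Mariko 1/30; Midori 2/45; Noboru 1/30; Takeshi 3/5

Takeshi, as surviving spouse, takes 3/5.
The remaining 2/5 passes to Hana's descendants per stirpes.
The 2/5 is divided into 3 equal shares of 2/15 among Umeko, Ryo, Fumio.
Umeko predeceased; the 2/15 allotted to Umeko's branch passes to Umeko's issue by representation.
The 2/15 is divided into 4 equal shares of 1/30 among Noboru, Emiko, Isamu, Mariko.
Noboru is living and takes 1/30.
Emiko is living and takes 1/30.
Isamu is living and takes 1/30.
Mariko is living and takes 1/30.
Ryo predeceased; the 2/15 allotted to Ryo's branch passes to Ryo's issue by representation.
The 2/15 is divided into 3 equal shares of 2/45 among Midori, Akira, Chiyo.
Midori is living and takes 2/45.
Akira is living and takes 2/45.
Chiyo is living and takes 2/45.
Fumio is living and takes 2/15.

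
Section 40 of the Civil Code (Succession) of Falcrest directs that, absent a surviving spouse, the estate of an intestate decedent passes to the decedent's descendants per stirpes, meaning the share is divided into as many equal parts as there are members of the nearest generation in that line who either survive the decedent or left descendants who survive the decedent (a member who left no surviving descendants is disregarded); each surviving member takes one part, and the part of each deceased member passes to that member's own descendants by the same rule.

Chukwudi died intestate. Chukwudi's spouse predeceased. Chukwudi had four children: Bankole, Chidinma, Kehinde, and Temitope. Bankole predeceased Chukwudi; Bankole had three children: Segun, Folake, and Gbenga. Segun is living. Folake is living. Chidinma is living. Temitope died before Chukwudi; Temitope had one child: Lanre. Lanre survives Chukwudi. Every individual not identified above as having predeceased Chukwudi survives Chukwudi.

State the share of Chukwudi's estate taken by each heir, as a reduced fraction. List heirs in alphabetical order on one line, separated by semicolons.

Chidinma 1/4; Folake 1/12; Gbenga 1/12; Kehinde 1/4; Lanre 1/4; Segun 1/12

There is no surviving spouse, so the entire estate passes to Chukwudi's descendants per stirpes.
The estate is divided into 4 equal shares of 1/4 among Bankole, Chidinma, Kehinde, Temitope.
Bankole predeceased; the 1/4 allotted to Bankole's branch passes to Bankole's issue by representation.
The 1/4 is divided into 3 equal shares of 1/12 among Segun, Folake, Gbenga.
Segun is living and takes 1/12.
Folake is living and takes 1/12.
Gbenga is living and takes 1/12.
Chidinma is living and takes 1/4.
Kehinde is living and takes 1/4.
Temitope predeceased; the 1/4 allotted to Temitope's branch passes to Temitope's issue by representation.
Lanre is the sole taker at this level and receives the full 1/4.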